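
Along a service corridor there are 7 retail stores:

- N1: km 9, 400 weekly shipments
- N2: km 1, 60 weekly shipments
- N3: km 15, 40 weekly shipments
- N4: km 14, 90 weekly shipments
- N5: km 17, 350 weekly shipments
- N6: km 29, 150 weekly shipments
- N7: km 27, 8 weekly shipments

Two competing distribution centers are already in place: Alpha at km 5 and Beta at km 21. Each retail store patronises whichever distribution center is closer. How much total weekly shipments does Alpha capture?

460

The indifferent point is the midpoint (5+21)/2 = 13; retail stores left of it (closer to Alpha at 5) go to Alpha, those right go to Beta.
  N2 at 1 (w=60) → Alpha
  N1 at 9 (w=400) → Alpha
  N4 at 14 (w=90) → Beta
  N3 at 15 (w=40) → Beta
  N5 at 17 (w=350) → Beta
  N7 at 27 (w=8) → Beta
  N6 at 29 (w=150) → Beta
Alpha captures 460; Beta captures 638.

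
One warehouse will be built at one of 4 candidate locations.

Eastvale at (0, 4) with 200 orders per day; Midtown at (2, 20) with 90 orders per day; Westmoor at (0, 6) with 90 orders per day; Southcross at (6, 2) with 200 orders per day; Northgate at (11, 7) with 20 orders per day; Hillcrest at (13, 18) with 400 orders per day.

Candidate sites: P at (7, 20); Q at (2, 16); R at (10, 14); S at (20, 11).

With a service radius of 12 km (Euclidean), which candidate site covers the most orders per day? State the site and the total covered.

Coverage radius r = 12 km; a point is covered iff (Δx)²+(Δy)² ≤ 12² = 144.
  P (7, 20): covers {Midtown, Hillcrest} → 490
  Q (2, 16): covers {Midtown, Westmoor, Hillcrest} → 580
  R (10, 14): covers {Midtown, Northgate, Hillcrest} → 510
  S (20, 11): covers {Northgate, Hillcrest} → 420
Maximum coverage at Q: 580 orders per day.

Q, covering 580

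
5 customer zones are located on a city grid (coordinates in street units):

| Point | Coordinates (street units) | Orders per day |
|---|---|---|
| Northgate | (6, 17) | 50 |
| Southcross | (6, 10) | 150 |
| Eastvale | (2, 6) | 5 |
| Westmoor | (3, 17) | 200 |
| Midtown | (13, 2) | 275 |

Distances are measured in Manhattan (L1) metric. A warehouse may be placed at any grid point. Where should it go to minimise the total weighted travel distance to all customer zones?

(6, 10)

Manhattan distance separates: Σwᵢ(|x−xᵢ|+|y−yᵢ|) = Σwᵢ|x−xᵢ| + Σwᵢ|y−yᵢ|, so x and y are optimised independently as 1-D weighted medians.
Total weight W = 680; half = 340.
x-coordinate, sorted with cumulative weight:
  x=2 (Eastvale, w=5) cum 5
  x=3 (Westmoor, w=200) cum 205
  x=6 (Northgate, w=50) cum 255
  x=6 (Southcross, w=150) cum 405  ← median
  x=13 (Midtown, w=275) cum 680
⇒ x* = 6
y-coordinate, sorted with cumulative weight:
  y=2 (Midtown, w=275) cum 275
  y=6 (Eastvale, w=5) cum 280
  y=10 (Southcross, w=150) cum 430  ← median
  y=17 (Northgate, w=50) cum 480
  y=17 (Westmoor, w=200) cum 680
⇒ y* = 10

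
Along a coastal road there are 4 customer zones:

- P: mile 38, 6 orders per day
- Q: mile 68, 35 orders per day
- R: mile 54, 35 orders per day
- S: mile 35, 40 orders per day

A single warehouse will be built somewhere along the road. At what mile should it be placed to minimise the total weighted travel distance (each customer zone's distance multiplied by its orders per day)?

For a sum of weighted absolute distances on a line, the optimum is the weighted median (not the mean). Total weight W = 116; half-weight = 58.
Sort by position and accumulate weight:
  mile 35 (S, w=40) → cum 40
  mile 38 (P, w=6) → cum 46
  mile 54 (R, w=35) → cum 81  ≥ 58 → median here
  mile 68 (Q, w=35) → cum 116
Optimal location: mile 54.

x = 54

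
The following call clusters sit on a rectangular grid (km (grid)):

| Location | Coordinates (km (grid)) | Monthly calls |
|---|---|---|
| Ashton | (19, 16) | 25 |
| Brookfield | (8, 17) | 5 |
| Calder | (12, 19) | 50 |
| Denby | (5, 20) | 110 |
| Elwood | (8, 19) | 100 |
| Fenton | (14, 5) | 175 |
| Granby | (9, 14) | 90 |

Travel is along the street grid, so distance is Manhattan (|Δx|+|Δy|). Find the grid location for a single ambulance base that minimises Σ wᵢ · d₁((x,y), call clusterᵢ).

(9, 16)

Manhattan distance separates: Σwᵢ(|x−xᵢ|+|y−yᵢ|) = Σwᵢ|x−xᵢ| + Σwᵢ|y−yᵢ|, so x and y are optimised independently as 1-D weighted medians.
Total weight W = 555; half = 277.5.
x-coordinate, sorted with cumulative weight:
  x=5 (Denby, w=110) cum 110
  x=8 (Brookfield, w=5) cum 115
  x=8 (Elwood, w=100) cum 215
  x=9 (Granby, w=90) cum 305  ← median
  x=12 (Calder, w=50) cum 355
  x=14 (Fenton, w=175) cum 530
  x=19 (Ashton, w=25) cum 555
⇒ x* = 9
y-coordinate, sorted with cumulative weight:
  y=5 (Fenton, w=175) cum 175
  y=14 (Granby, w=90) cum 265
  y=16 (Ashton, w=25) cum 290  ← median
  y=17 (Brookfield, w=5) cum 295
  y=19 (Calder, w=50) cum 345
  y=19 (Elwood, w=100) cum 445
  y=20 (Denby, w=110) cum 555
⇒ y* = 16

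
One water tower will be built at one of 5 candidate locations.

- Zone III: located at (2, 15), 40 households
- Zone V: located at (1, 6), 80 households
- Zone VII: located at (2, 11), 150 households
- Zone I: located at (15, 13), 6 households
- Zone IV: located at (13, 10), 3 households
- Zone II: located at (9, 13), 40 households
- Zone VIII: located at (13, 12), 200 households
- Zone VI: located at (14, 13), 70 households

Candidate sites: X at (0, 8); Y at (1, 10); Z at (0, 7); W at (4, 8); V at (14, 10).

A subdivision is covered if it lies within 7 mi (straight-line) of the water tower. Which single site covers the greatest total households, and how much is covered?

Coverage radius r = 7 mi; a point is covered iff (Δx)²+(Δy)² ≤ 7² = 49.
  X (0, 8): covers {Zone V, Zone VII} → 230
  Y (1, 10): covers {Zone III, Zone V, Zone VII} → 270
  Z (0, 7): covers {Zone V, Zone VII} → 230
  W (4, 8): covers {Zone V, Zone VII} → 230
  V (14, 10): covers {Zone I, Zone IV, Zone II, Zone VIII, Zone VI} → 319
Maximum coverage at V: 319 households.

V, covering 319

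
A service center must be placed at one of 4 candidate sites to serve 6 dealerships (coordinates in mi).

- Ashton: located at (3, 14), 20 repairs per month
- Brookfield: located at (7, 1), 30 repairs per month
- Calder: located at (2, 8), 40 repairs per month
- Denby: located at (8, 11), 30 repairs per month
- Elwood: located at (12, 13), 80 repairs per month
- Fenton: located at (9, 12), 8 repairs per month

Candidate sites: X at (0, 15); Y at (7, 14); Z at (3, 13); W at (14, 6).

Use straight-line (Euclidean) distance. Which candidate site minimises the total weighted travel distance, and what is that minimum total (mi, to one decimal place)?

Y, total 1307.8 mi

Total weighted distance at each candidate:
  X (0, 15): total = 2141.5
  Y (7, 14): total = 1307.8
  Z (3, 13): total = 1533.7
  W (14, 6): total = 1895.9
Minimum is at Y with total 1307.8 mi.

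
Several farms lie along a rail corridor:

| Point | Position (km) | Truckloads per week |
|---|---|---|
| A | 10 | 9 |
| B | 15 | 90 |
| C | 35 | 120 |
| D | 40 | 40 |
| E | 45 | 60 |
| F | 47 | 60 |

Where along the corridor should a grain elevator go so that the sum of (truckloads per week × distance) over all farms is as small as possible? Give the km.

x = 35

For a sum of weighted absolute distances on a line, the optimum is the weighted median (not the mean). Total weight W = 379; half-weight = 189.5.
Sort by position and accumulate weight:
  km 10 (A, w=9) → cum 9
  km 15 (B, w=90) → cum 99
  km 35 (C, w=120) → cum 219  ≥ 189.5 → median here
  km 40 (D, w=40) → cum 259
  km 45 (E, w=60) → cum 319
  km 47 (F, w=60) → cum 379
Optimal location: km 35.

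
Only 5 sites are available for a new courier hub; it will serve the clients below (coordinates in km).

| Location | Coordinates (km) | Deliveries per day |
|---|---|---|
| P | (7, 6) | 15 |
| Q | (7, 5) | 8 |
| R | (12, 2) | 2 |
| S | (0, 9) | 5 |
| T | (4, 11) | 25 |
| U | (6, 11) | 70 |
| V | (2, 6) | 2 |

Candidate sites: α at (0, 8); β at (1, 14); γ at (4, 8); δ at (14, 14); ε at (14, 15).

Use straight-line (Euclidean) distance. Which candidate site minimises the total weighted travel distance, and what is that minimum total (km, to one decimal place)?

Total weighted distance at each candidate:
  α (0, 8): total = 802.2
  β (1, 14): total = 824.9
  γ (4, 8): total = 461.7
  δ (14, 14): total = 1237.3
  ε (14, 15): total = 1296.5
Minimum is at γ with total 461.7 km.

γ, total 461.7 km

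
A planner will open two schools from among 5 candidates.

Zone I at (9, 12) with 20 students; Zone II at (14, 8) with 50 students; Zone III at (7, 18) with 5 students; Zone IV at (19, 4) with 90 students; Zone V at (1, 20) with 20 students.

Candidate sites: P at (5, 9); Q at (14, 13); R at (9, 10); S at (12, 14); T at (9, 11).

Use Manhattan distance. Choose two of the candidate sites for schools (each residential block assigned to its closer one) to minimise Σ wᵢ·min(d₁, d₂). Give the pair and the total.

{Q, T}, total 1915

Evaluate every pair (each demand assigned to the nearer of the two):
  {Q, T}: total = 1915
  {Q, R}: total = 1960
  {P, Q}: total = 1985
  {Q, S}: total = 1995
  {P, R}: total = 2180
  {R, T}: total = 2195
  {R, S}: total = 2215
  {P, T}: total = 2295
  {S, T}: total = 2335
  {P, S}: total = 2375
Best pair: {Q, T} with total 1915.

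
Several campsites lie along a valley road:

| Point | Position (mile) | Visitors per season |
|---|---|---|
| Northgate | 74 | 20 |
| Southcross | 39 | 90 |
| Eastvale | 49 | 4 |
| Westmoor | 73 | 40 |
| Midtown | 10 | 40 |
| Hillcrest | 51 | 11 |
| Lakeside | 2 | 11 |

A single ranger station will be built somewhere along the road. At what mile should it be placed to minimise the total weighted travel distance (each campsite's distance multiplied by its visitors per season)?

x = 39

For a sum of weighted absolute distances on a line, the optimum is the weighted median (not the mean). Total weight W = 216; half-weight = 108.
Sort by position and accumulate weight:
  mile 2 (Lakeside, w=11) → cum 11
  mile 10 (Midtown, w=40) → cum 51
  mile 39 (Southcross, w=90) → cum 141  ≥ 108 → median here
  mile 49 (Eastvale, w=4) → cum 145
  mile 51 (Hillcrest, w=11) → cum 156
  mile 73 (Westmoor, w=40) → cum 196
  mile 74 (Northgate, w=20) → cum 216
Optimal location: mile 39.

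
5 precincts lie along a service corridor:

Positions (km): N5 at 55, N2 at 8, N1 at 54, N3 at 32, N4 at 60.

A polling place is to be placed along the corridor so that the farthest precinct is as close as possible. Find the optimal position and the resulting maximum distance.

The 1-center on a line is the midpoint of the two extreme points: leftmost at 8, rightmost at 60.
Optimal location = (8 + 60)/2 = 34; maximum distance = (60 − 8)/2 = 26.

location 34, max distance 26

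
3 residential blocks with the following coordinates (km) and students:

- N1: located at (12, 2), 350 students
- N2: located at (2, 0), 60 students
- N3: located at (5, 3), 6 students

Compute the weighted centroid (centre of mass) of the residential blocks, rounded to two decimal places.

The minimiser of Σwᵢ‖p−pᵢ‖² is the weighted centroid p* = (Σwᵢpᵢ)/(Σwᵢ).
Σwᵢ = 416.
Σwᵢxᵢ = 350·12 + 60·2 + 6·5 = 4350.
Σwᵢyᵢ = 350·2 + 60·0 + 6·3 = 718.
x* = 4350/416 = 10.46, y* = 718/416 = 1.73.

(10.46, 1.73)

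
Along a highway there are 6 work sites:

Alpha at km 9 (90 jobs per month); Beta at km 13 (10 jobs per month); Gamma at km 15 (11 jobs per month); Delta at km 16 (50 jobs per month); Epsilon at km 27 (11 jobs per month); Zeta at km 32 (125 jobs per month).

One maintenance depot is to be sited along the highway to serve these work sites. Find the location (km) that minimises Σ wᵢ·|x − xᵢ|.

x = 16

For a sum of weighted absolute distances on a line, the optimum is the weighted median (not the mean). Total weight W = 297; half-weight = 148.5.
Sort by position and accumulate weight:
  km 9 (Alpha, w=90) → cum 90
  km 13 (Beta, w=10) → cum 100
  km 15 (Gamma, w=11) → cum 111
  km 16 (Delta, w=50) → cum 161  ≥ 148.5 → median here
  km 27 (Epsilon, w=11) → cum 172
  km 32 (Zeta, w=125) → cum 297
Optimal location: km 16.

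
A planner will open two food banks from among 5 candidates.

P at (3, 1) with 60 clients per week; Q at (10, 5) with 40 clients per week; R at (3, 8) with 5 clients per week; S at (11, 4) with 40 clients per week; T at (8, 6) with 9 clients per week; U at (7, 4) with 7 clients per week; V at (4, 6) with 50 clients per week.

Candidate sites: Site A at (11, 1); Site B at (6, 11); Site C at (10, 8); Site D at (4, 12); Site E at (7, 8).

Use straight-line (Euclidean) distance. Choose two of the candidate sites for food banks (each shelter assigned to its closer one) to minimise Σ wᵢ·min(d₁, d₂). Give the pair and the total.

Evaluate every pair (each demand assigned to the nearer of the two):
  {Site A, Site E}: total = 1013.3
  {Site C, Site E}: total = 1017.1
  {Site B, Site E}: total = 1128.1
  {Site D, Site E}: total = 1128.1
  {Site A, Site C}: total = 1131.7
  {Site A, Site B}: total = 1138.9
  {Site A, Site D}: total = 1173.0
  {Site B, Site C}: total = 1229.8
  {Site C, Site D}: total = 1260.0
  {Site B, Site D}: total = 1646.8
Best pair: {Site A, Site E} with total 1013.3.

{Site A, Site E}, total 1013.3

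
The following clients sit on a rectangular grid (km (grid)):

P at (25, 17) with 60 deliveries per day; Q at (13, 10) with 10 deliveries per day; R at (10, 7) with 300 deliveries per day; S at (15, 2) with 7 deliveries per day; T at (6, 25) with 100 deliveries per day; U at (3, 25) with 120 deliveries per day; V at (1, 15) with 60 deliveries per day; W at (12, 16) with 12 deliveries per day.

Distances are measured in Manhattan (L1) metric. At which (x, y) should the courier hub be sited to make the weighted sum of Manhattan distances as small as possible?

Manhattan distance separates: Σwᵢ(|x−xᵢ|+|y−yᵢ|) = Σwᵢ|x−xᵢ| + Σwᵢ|y−yᵢ|, so x and y are optimised independently as 1-D weighted medians.
Total weight W = 669; half = 334.5.
x-coordinate, sorted with cumulative weight:
  x=1 (V, w=60) cum 60
  x=3 (U, w=120) cum 180
  x=6 (T, w=100) cum 280
  x=10 (R, w=300) cum 580  ← median
  x=12 (W, w=12) cum 592
  x=13 (Q, w=10) cum 602
  x=15 (S, w=7) cum 609
  x=25 (P, w=60) cum 669
⇒ x* = 10
y-coordinate, sorted with cumulative weight:
  y=2 (S, w=7) cum 7
  y=7 (R, w=300) cum 307
  y=10 (Q, w=10) cum 317
  y=15 (V, w=60) cum 377  ← median
  y=16 (W, w=12) cum 389
  y=17 (P, w=60) cum 449
  y=25 (T, w=100) cum 549
  y=25 (U, w=120) cum 669
⇒ y* = 15

(10, 15)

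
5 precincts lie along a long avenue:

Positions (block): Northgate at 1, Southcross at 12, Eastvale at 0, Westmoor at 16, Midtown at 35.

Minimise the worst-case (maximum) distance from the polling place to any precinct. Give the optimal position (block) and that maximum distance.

The 1-center on a line is the midpoint of the two extreme points: leftmost at 0, rightmost at 35.
Optimal location = (0 + 35)/2 = 17.5; maximum distance = (35 − 0)/2 = 17.5.

location 17.5, max distance 17.5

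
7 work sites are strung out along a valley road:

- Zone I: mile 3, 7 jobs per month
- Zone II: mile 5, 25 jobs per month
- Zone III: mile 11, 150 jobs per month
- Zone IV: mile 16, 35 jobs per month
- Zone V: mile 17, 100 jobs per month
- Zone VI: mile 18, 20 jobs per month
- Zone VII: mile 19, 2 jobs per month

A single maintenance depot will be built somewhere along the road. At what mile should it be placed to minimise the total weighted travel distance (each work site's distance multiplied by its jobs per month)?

x = 11

For a sum of weighted absolute distances on a line, the optimum is the weighted median (not the mean). Total weight W = 339; half-weight = 169.5.
Sort by position and accumulate weight:
  mile 3 (Zone I, w=7) → cum 7
  mile 5 (Zone II, w=25) → cum 32
  mile 11 (Zone III, w=150) → cum 182  ≥ 169.5 → median here
  mile 16 (Zone IV, w=35) → cum 217
  mile 17 (Zone V, w=100) → cum 317
  mile 18 (Zone VI, w=20) → cum 337
  mile 19 (Zone VII, w=2) → cum 339
Optimal location: mile 11.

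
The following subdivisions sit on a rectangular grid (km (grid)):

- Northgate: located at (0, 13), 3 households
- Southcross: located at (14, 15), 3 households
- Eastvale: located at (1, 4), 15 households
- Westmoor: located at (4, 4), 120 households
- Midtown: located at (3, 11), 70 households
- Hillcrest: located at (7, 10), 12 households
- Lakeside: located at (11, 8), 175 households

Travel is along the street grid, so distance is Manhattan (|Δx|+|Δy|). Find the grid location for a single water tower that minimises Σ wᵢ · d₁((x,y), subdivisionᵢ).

(4, 8)

Manhattan distance separates: Σwᵢ(|x−xᵢ|+|y−yᵢ|) = Σwᵢ|x−xᵢ| + Σwᵢ|y−yᵢ|, so x and y are optimised independently as 1-D weighted medians.
Total weight W = 398; half = 199.
x-coordinate, sorted with cumulative weight:
  x=0 (Northgate, w=3) cum 3
  x=1 (Eastvale, w=15) cum 18
  x=3 (Midtown, w=70) cum 88
  x=4 (Westmoor, w=120) cum 208  ← median
  x=7 (Hillcrest, w=12) cum 220
  x=11 (Lakeside, w=175) cum 395
  x=14 (Southcross, w=3) cum 398
⇒ x* = 4
y-coordinate, sorted with cumulative weight:
  y=4 (Eastvale, w=15) cum 15
  y=4 (Westmoor, w=120) cum 135
  y=8 (Lakeside, w=175) cum 310  ← median
  y=10 (Hillcrest, w=12) cum 322
  y=11 (Midtown, w=70) cum 392
  y=13 (Northgate, w=3) cum 395
  y=15 (Southcross, w=3) cum 398
⇒ y* = 8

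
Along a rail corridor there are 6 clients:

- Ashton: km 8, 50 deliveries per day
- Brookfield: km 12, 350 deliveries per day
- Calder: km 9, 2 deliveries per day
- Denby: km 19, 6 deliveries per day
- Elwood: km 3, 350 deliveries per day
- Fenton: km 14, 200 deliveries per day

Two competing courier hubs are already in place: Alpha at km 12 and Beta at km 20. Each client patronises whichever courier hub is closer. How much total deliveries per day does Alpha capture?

The indifferent point is the midpoint (12+20)/2 = 16; clients left of it (closer to Alpha at 12) go to Alpha, those right go to Beta.
  Elwood at 3 (w=350) → Alpha
  Ashton at 8 (w=50) → Alpha
  Calder at 9 (w=2) → Alpha
  Brookfield at 12 (w=350) → Alpha
  Fenton at 14 (w=200) → Alpha
  Denby at 19 (w=6) → Beta
Alpha captures 952; Beta captures 6.

952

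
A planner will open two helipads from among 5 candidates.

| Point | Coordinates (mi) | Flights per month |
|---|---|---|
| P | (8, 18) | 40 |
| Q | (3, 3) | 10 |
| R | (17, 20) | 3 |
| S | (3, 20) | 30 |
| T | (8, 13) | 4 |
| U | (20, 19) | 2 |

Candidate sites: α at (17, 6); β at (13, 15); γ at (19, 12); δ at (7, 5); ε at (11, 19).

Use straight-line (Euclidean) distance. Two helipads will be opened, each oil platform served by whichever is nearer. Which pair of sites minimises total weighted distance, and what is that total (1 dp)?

{δ, ε}, total 476.2

Evaluate every pair (each demand assigned to the nearer of the two):
  {δ, ε}: total = 476.2
  {α, ε}: total = 574.6
  {β, ε}: total = 580.5
  {γ, ε}: total = 606.5
  {β, δ}: total = 670.2
  {α, β}: total = 768.7
  {β, γ}: total = 779.7
  {γ, δ}: total = 1082.8
  {α, δ}: total = 1132.9
  {α, γ}: total = 1264.1
Best pair: {δ, ε} with total 476.2.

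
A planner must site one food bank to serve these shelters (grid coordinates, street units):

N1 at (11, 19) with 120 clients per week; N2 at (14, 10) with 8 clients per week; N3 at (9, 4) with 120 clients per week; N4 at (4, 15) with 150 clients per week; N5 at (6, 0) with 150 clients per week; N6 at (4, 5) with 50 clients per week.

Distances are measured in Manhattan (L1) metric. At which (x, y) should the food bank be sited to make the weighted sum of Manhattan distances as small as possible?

Manhattan distance separates: Σwᵢ(|x−xᵢ|+|y−yᵢ|) = Σwᵢ|x−xᵢ| + Σwᵢ|y−yᵢ|, so x and y are optimised independently as 1-D weighted medians.
Total weight W = 598; half = 299.
x-coordinate, sorted with cumulative weight:
  x=4 (N4, w=150) cum 150
  x=4 (N6, w=50) cum 200
  x=6 (N5, w=150) cum 350  ← median
  x=9 (N3, w=120) cum 470
  x=11 (N1, w=120) cum 590
  x=14 (N2, w=8) cum 598
⇒ x* = 6
y-coordinate, sorted with cumulative weight:
  y=0 (N5, w=150) cum 150
  y=4 (N3, w=120) cum 270
  y=5 (N6, w=50) cum 320  ← median
  y=10 (N2, w=8) cum 328
  y=15 (N4, w=150) cum 478
  y=19 (N1, w=120) cum 598
⇒ y* = 5

(6, 5)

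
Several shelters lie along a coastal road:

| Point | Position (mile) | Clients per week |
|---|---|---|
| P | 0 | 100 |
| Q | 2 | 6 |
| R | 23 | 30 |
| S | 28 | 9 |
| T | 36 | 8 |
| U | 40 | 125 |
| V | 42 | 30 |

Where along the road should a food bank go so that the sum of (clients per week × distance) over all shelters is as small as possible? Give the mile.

x = 40

For a sum of weighted absolute distances on a line, the optimum is the weighted median (not the mean). Total weight W = 308; half-weight = 154.
Sort by position and accumulate weight:
  mile 0 (P, w=100) → cum 100
  mile 2 (Q, w=6) → cum 106
  mile 23 (R, w=30) → cum 136
  mile 28 (S, w=9) → cum 145
  mile 36 (T, w=8) → cum 153
  mile 40 (U, w=125) → cum 278  ≥ 154 → median here
  mile 42 (V, w=30) → cum 308
Optimal location: mile 40.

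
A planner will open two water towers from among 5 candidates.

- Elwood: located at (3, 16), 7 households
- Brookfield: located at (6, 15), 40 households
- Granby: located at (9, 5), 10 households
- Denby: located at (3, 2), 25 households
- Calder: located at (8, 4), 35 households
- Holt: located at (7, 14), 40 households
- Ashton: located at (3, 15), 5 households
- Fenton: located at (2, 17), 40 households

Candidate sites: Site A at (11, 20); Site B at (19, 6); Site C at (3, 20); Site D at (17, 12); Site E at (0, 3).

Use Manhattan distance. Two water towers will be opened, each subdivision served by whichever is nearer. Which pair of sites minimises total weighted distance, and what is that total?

Evaluate every pair (each demand assigned to the nearer of the two):
  {Site C, Site E}: total = 1458
  {Site B, Site C}: total = 1948
  {Site A, Site E}: total = 1954
  {Site C, Site D}: total = 2128
  {Site A, Site C}: total = 2218
  {Site D, Site E}: total = 2392
  {Site A, Site B}: total = 2494
  {Site A, Site D}: total = 2774
  {Site B, Site E}: total = 2792
  {Site B, Site D}: total = 3116
Best pair: {Site C, Site E} with total 1458.

{Site C, Site E}, total 1458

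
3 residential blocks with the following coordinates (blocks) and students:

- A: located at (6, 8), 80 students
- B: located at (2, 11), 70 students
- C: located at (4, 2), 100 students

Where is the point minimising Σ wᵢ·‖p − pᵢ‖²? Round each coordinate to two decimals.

(4.08, 6.44)

The minimiser of Σwᵢ‖p−pᵢ‖² is the weighted centroid p* = (Σwᵢpᵢ)/(Σwᵢ).
Σwᵢ = 250.
Σwᵢxᵢ = 80·6 + 70·2 + 100·4 = 1020.
Σwᵢyᵢ = 80·8 + 70·11 + 100·2 = 1610.
x* = 1020/250 = 4.08, y* = 1610/250 = 6.44.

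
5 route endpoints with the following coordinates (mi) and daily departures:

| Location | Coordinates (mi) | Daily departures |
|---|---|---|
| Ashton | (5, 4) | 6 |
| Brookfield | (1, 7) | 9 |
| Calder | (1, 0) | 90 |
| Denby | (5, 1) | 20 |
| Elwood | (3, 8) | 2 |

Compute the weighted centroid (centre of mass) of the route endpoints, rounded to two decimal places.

(1.85, 0.97)

The minimiser of Σwᵢ‖p−pᵢ‖² is the weighted centroid p* = (Σwᵢpᵢ)/(Σwᵢ).
Σwᵢ = 127.
Σwᵢxᵢ = 6·5 + 9·1 + 90·1 + 20·5 + 2·3 = 235.
Σwᵢyᵢ = 6·4 + 9·7 + 90·0 + 20·1 + 2·8 = 123.
x* = 235/127 = 1.85, y* = 123/127 = 0.97.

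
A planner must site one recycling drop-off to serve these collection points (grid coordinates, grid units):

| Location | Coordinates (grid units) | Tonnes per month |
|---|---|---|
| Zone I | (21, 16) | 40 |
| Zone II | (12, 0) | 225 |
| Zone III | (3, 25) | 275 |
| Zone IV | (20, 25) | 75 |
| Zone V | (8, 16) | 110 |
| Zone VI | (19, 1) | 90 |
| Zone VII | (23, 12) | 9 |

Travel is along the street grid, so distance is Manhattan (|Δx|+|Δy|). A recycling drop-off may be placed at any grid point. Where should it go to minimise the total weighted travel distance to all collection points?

Manhattan distance separates: Σwᵢ(|x−xᵢ|+|y−yᵢ|) = Σwᵢ|x−xᵢ| + Σwᵢ|y−yᵢ|, so x and y are optimised independently as 1-D weighted medians.
Total weight W = 824; half = 412.
x-coordinate, sorted with cumulative weight:
  x=3 (Zone III, w=275) cum 275
  x=8 (Zone V, w=110) cum 385
  x=12 (Zone II, w=225) cum 610  ← median
  x=19 (Zone VI, w=90) cum 700
  x=20 (Zone IV, w=75) cum 775
  x=21 (Zone I, w=40) cum 815
  x=23 (Zone VII, w=9) cum 824
⇒ x* = 12
y-coordinate, sorted with cumulative weight:
  y=0 (Zone II, w=225) cum 225
  y=1 (Zone VI, w=90) cum 315
  y=12 (Zone VII, w=9) cum 324
  y=16 (Zone I, w=40) cum 364
  y=16 (Zone V, w=110) cum 474  ← median
  y=25 (Zone III, w=275) cum 749
  y=25 (Zone IV, w=75) cum 824
⇒ y* = 16

(12, 16)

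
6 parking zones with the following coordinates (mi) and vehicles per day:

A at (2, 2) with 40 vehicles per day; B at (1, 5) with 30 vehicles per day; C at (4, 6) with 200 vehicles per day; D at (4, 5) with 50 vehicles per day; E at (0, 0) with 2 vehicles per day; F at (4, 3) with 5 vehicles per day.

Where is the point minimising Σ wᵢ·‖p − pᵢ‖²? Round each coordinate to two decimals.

(3.46, 5.18)

The minimiser of Σwᵢ‖p−pᵢ‖² is the weighted centroid p* = (Σwᵢpᵢ)/(Σwᵢ).
Σwᵢ = 327.
Σwᵢxᵢ = 40·2 + 30·1 + 200·4 + 50·4 + 2·0 + 5·4 = 1130.
Σwᵢyᵢ = 40·2 + 30·5 + 200·6 + 50·5 + 2·0 + 5·3 = 1695.
x* = 1130/327 = 3.46, y* = 1695/327 = 5.18.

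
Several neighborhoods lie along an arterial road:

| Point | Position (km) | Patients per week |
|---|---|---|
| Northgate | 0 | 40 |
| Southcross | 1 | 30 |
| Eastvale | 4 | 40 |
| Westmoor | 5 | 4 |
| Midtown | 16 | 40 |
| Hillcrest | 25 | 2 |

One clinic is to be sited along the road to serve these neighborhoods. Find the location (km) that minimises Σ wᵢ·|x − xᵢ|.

For a sum of weighted absolute distances on a line, the optimum is the weighted median (not the mean). Total weight W = 156; half-weight = 78.
Sort by position and accumulate weight:
  km 0 (Northgate, w=40) → cum 40
  km 1 (Southcross, w=30) → cum 70
  km 4 (Eastvale, w=40) → cum 110  ≥ 78 → median here
  km 5 (Westmoor, w=4) → cum 114
  km 16 (Midtown, w=40) → cum 154
  km 25 (Hillcrest, w=2) → cum 156
Optimal location: km 4.

x = 4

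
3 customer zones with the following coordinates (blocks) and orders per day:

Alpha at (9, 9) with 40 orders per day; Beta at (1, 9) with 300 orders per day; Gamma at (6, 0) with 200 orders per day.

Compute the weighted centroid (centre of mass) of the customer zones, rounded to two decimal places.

The minimiser of Σwᵢ‖p−pᵢ‖² is the weighted centroid p* = (Σwᵢpᵢ)/(Σwᵢ).
Σwᵢ = 540.
Σwᵢxᵢ = 40·9 + 300·1 + 200·6 = 1860.
Σwᵢyᵢ = 40·9 + 300·9 + 200·0 = 3060.
x* = 1860/540 = 3.44, y* = 3060/540 = 5.67.

(3.44, 5.67)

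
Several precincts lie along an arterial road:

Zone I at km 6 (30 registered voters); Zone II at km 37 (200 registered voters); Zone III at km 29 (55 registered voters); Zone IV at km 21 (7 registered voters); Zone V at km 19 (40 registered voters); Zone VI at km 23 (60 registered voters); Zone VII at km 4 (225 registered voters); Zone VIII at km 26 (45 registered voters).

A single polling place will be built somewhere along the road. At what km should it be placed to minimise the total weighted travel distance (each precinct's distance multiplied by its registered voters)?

For a sum of weighted absolute distances on a line, the optimum is the weighted median (not the mean). Total weight W = 662; half-weight = 331.
Sort by position and accumulate weight:
  km 4 (Zone VII, w=225) → cum 225
  km 6 (Zone I, w=30) → cum 255
  km 19 (Zone V, w=40) → cum 295
  km 21 (Zone IV, w=7) → cum 302
  km 23 (Zone VI, w=60) → cum 362  ≥ 331 → median here
  km 26 (Zone VIII, w=45) → cum 407
  km 29 (Zone III, w=55) → cum 462
  km 37 (Zone II, w=200) → cum 662
Optimal location: km 23.

x = 23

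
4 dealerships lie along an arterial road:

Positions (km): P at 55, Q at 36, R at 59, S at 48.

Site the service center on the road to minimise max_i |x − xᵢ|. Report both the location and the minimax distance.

The 1-center on a line is the midpoint of the two extreme points: leftmost at 36, rightmost at 59.
Optimal location = (36 + 59)/2 = 47.5; maximum distance = (59 − 36)/2 = 11.5.

location 47.5, max distance 11.5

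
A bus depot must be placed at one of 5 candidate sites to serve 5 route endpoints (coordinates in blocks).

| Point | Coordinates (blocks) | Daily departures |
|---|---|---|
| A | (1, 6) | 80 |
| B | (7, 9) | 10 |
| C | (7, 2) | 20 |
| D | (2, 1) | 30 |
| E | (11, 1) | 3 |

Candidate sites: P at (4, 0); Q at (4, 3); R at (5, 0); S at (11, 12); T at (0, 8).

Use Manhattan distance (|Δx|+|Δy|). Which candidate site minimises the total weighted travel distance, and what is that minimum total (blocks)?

Total weighted distance at each candidate:
  P (4, 0): total = 1054
  Q (4, 3): total = 797
  R (5, 0): total = 1131
  S (11, 12): total = 2263
  T (0, 8): total = 904
Minimum is at Q with total 797 blocks.

Q, total 797 blocks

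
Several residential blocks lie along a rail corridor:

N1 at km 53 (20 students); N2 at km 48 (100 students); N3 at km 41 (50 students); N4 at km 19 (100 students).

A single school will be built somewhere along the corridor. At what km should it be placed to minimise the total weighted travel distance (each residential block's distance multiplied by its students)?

x = 41

For a sum of weighted absolute distances on a line, the optimum is the weighted median (not the mean). Total weight W = 270; half-weight = 135.
Sort by position and accumulate weight:
  km 19 (N4, w=100) → cum 100
  km 41 (N3, w=50) → cum 150  ≥ 135 → median here
  km 48 (N2, w=100) → cum 250
  km 53 (N1, w=20) → cum 270
Optimal location: km 41.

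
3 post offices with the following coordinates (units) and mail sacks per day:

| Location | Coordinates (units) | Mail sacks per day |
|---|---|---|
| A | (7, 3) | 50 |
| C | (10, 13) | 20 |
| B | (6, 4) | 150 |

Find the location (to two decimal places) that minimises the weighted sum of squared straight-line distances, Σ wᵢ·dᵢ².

(6.59, 4.59)

The minimiser of Σwᵢ‖p−pᵢ‖² is the weighted centroid p* = (Σwᵢpᵢ)/(Σwᵢ).
Σwᵢ = 220.
Σwᵢxᵢ = 50·7 + 20·10 + 150·6 = 1450.
Σwᵢyᵢ = 50·3 + 20·13 + 150·4 = 1010.
x* = 1450/220 = 6.59, y* = 1010/220 = 4.59.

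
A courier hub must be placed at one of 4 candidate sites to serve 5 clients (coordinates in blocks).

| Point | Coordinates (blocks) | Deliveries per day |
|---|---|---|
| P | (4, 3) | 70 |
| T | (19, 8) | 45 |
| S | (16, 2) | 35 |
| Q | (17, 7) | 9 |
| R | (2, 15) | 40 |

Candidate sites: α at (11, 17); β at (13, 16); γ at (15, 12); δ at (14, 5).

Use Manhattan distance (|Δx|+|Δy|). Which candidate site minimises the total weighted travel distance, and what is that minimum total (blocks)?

Total weighted distance at each candidate:
  α (11, 17): total = 3519
  β (13, 16): total = 3362
  γ (15, 12): total = 2848
  δ (14, 5): total = 2300
Minimum is at δ with total 2300 blocks.

δ, total 2300 blocks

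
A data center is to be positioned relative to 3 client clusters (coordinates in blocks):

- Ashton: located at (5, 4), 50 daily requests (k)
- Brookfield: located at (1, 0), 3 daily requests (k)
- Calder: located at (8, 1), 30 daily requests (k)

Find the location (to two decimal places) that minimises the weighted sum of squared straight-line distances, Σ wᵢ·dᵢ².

(5.94, 2.77)

The minimiser of Σwᵢ‖p−pᵢ‖² is the weighted centroid p* = (Σwᵢpᵢ)/(Σwᵢ).
Σwᵢ = 83.
Σwᵢxᵢ = 50·5 + 3·1 + 30·8 = 493.
Σwᵢyᵢ = 50·4 + 3·0 + 30·1 = 230.
x* = 493/83 = 5.94, y* = 230/83 = 2.77.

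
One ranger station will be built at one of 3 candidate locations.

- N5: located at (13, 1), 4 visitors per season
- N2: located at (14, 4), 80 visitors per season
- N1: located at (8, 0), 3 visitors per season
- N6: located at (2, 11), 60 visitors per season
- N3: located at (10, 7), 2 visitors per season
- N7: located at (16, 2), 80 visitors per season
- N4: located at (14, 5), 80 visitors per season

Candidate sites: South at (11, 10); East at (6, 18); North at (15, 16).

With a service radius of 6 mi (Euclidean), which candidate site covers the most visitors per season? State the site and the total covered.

South, covering 82

Coverage radius r = 6 mi; a point is covered iff (Δx)²+(Δy)² ≤ 6² = 36.
  South (11, 10): covers {N3, N4} → 82
  East (6, 18): covers {none} → 0
  North (15, 16): covers {none} → 0
Maximum coverage at South: 82 visitors per season.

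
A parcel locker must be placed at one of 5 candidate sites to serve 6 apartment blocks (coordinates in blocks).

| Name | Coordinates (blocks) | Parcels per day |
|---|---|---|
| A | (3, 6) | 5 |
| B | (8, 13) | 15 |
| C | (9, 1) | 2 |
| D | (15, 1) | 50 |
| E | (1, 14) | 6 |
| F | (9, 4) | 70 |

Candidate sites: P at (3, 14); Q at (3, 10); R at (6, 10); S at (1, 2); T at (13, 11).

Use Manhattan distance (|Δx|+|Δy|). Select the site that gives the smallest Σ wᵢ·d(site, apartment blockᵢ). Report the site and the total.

T, total 1668 blocks

Total weighted distance at each candidate:
  P (3, 14): total = 2550
  Q (3, 10): total = 2096
  R (6, 10): total = 1718
  S (1, 2): total = 1840
  T (13, 11): total = 1668
Minimum is at T with total 1668 blocks.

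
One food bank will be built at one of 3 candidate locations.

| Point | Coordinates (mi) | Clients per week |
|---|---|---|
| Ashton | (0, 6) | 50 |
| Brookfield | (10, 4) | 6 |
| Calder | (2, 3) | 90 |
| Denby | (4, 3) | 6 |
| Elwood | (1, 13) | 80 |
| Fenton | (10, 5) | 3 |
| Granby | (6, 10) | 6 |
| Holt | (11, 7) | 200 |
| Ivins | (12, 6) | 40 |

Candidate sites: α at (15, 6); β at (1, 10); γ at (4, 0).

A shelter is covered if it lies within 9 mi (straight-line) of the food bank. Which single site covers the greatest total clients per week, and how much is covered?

Coverage radius r = 9 mi; a point is covered iff (Δx)²+(Δy)² ≤ 9² = 81.
  α (15, 6): covers {Brookfield, Fenton, Holt, Ivins} → 249
  β (1, 10): covers {Ashton, Calder, Denby, Elwood, Granby} → 232
  γ (4, 0): covers {Ashton, Brookfield, Calder, Denby, Fenton} → 155
Maximum coverage at α: 249 clients per week.

α, covering 249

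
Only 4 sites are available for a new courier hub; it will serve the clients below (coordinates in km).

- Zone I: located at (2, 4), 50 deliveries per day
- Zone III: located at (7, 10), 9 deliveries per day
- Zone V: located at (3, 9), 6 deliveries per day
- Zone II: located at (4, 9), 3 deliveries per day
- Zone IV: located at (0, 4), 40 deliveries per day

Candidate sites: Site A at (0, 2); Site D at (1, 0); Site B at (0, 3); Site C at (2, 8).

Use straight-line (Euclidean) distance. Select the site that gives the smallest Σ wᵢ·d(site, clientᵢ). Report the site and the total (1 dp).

Site B, total 302.8 km

Total weighted distance at each candidate:
  Site A (0, 2): total = 387.0
  Site D (1, 0): total = 559.8
  Site B (0, 3): total = 302.8
  Site C (2, 8): total = 442.5
Minimum is at Site B with total 302.8 km.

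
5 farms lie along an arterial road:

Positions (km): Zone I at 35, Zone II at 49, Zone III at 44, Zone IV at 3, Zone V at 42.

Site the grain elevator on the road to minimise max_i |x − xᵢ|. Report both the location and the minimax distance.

The 1-center on a line is the midpoint of the two extreme points: leftmost at 3, rightmost at 49.
Optimal location = (3 + 49)/2 = 26; maximum distance = (49 − 3)/2 = 23.

location 26, max distance 23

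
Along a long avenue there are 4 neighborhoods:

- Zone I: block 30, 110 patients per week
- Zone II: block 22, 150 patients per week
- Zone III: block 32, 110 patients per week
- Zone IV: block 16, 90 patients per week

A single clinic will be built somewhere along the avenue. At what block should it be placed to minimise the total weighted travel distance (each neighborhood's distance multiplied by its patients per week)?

x = 22

For a sum of weighted absolute distances on a line, the optimum is the weighted median (not the mean). Total weight W = 460; half-weight = 230.
Sort by position and accumulate weight:
  block 16 (Zone IV, w=90) → cum 90
  block 22 (Zone II, w=150) → cum 240  ≥ 230 → median here
  block 30 (Zone I, w=110) → cum 350
  block 32 (Zone III, w=110) → cum 460
Optimal location: block 22.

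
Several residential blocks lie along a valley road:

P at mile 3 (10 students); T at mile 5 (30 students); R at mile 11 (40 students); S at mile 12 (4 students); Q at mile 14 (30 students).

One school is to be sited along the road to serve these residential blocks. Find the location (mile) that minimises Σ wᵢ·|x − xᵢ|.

x = 11

For a sum of weighted absolute distances on a line, the optimum is the weighted median (not the mean). Total weight W = 114; half-weight = 57.
Sort by position and accumulate weight:
  mile 3 (P, w=10) → cum 10
  mile 5 (T, w=30) → cum 40
  mile 11 (R, w=40) → cum 80  ≥ 57 → median here
  mile 12 (S, w=4) → cum 84
  mile 14 (Q, w=30) → cum 114
Optimal location: mile 11.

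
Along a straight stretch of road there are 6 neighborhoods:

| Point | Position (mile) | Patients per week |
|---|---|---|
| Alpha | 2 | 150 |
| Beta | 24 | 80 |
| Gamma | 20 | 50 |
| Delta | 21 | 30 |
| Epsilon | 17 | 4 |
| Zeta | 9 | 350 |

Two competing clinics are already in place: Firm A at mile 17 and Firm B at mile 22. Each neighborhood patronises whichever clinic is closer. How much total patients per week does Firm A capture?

The indifferent point is the midpoint (17+22)/2 = 19.5; neighborhoods left of it (closer to Firm A at 17) go to Firm A, those right go to Firm B.
  Alpha at 2 (w=150) → Firm A
  Zeta at 9 (w=350) → Firm A
  Epsilon at 17 (w=4) → Firm A
  Gamma at 20 (w=50) → Firm B
  Delta at 21 (w=30) → Firm B
  Beta at 24 (w=80) → Firm B
Firm A captures 504; Firm B captures 160.

504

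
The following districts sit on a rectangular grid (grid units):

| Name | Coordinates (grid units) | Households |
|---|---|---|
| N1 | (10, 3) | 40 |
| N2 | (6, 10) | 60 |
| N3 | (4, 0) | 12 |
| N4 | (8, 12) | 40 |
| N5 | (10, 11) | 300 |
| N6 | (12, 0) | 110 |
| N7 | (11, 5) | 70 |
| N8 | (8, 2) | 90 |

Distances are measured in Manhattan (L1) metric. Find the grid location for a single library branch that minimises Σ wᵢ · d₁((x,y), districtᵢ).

Manhattan distance separates: Σwᵢ(|x−xᵢ|+|y−yᵢ|) = Σwᵢ|x−xᵢ| + Σwᵢ|y−yᵢ|, so x and y are optimised independently as 1-D weighted medians.
Total weight W = 722; half = 361.
x-coordinate, sorted with cumulative weight:
  x=4 (N3, w=12) cum 12
  x=6 (N2, w=60) cum 72
  x=8 (N4, w=40) cum 112
  x=8 (N8, w=90) cum 202
  x=10 (N1, w=40) cum 242
  x=10 (N5, w=300) cum 542  ← median
  x=11 (N7, w=70) cum 612
  x=12 (N6, w=110) cum 722
⇒ x* = 10
y-coordinate, sorted with cumulative weight:
  y=0 (N3, w=12) cum 12
  y=0 (N6, w=110) cum 122
  y=2 (N8, w=90) cum 212
  y=3 (N1, w=40) cum 252
  y=5 (N7, w=70) cum 322
  y=10 (N2, w=60) cum 382  ← median
  y=11 (N5, w=300) cum 682
  y=12 (N4, w=40) cum 722
⇒ y* = 10

(10, 10)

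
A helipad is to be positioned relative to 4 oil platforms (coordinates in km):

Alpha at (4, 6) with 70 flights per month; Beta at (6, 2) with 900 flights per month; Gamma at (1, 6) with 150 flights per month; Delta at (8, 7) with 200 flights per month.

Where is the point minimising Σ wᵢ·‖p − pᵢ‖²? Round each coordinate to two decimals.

(5.63, 3.42)

The minimiser of Σwᵢ‖p−pᵢ‖² is the weighted centroid p* = (Σwᵢpᵢ)/(Σwᵢ).
Σwᵢ = 1320.
Σwᵢxᵢ = 70·4 + 900·6 + 150·1 + 200·8 = 7430.
Σwᵢyᵢ = 70·6 + 900·2 + 150·6 + 200·7 = 4520.
x* = 7430/1320 = 5.63, y* = 4520/1320 = 3.42.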